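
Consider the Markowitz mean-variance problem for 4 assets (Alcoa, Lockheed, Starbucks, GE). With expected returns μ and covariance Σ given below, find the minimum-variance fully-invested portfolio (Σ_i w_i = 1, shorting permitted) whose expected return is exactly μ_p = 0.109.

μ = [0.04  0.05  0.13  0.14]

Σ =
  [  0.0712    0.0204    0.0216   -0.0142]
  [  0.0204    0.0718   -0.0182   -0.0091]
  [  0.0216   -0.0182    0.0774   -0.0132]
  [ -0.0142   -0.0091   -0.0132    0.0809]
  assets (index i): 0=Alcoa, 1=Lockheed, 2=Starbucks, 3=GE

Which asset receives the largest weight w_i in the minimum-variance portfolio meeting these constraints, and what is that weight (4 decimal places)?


g=Σ⁻¹μ = [-0.2362  1.6970  2.5357  2.2937]
h=Σ⁻¹𝟙 = [6.5811  19.1969  18.7936  18.7419]
a=μᵀg=0.726157  b=𝟙ᵀg=6.290126  c=𝟙ᵀh=63.313561  D=ac−b²=6.409874
λ₁=(c·0.109−b)/D = (63.313561·0.109−6.290126)/6.409874 = 0.095330
λ₂=(a−b·0.109)/D = (0.726157−6.290126·0.109)/6.409874 = 0.006324
w* = 0.095330·g + 0.006324·h:
  w_0 = 0.095330·-0.2362 + 0.006324·6.5811 = 0.0191  (Alcoa)
  w_1 = 0.095330·1.6970 + 0.006324·19.1969 = 0.2832  (Lockheed)
  w_2 = 0.095330·2.5357 + 0.006324·18.7936 = 0.3606  (Starbucks)
  w_3 = 0.095330·2.2937 + 0.006324·18.7419 = 0.3372  (GE)
Σw_i=1.0000  μᵀw=0.1090
σ²=wᵀΣw=λ₁·μ_p+λ₂ = 0.095330·0.109 + 0.006324 = 0.016714 ≈ 0.0167

Starbucks (0.3606)


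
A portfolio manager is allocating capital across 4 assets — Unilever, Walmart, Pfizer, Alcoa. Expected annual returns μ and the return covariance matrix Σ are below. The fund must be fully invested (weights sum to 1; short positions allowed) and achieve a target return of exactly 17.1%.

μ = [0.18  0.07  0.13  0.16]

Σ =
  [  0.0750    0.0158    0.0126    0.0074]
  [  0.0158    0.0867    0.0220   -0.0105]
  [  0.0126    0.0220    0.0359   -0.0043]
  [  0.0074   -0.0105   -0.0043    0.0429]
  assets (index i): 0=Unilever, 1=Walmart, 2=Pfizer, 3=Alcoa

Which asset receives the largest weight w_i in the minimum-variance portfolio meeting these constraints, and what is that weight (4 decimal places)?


Alcoa (0.4650)

u=Σ⁻¹μ = [1.4003  0.1294  3.5142  3.8720]
v=Σ⁻¹𝟙 = [4.9412  7.6212  24.6600  26.7948]
a=μᵀu=1.337472  b=𝟙ᵀu=8.915853  c=𝟙ᵀv=64.017082  D=ac−b²=6.128636
λ₁=(c·0.171−b)/D = (64.017082·0.171−8.915853)/6.128636 = 0.331406
λ₂=(a−b·0.171)/D = (1.337472−8.915853·0.171)/6.128636 = -0.030535
w* = 0.331406·u + -0.030535·v:
  w_0 = 0.331406·1.4003 + -0.030535·4.9412 = 0.3132  (Unilever)
  w_1 = 0.331406·0.1294 + -0.030535·7.6212 = -0.1898  (Walmart)
  w_2 = 0.331406·3.5142 + -0.030535·24.6600 = 0.4116  (Pfizer)
  w_3 = 0.331406·3.8720 + -0.030535·26.7948 = 0.4650  (Alcoa)
Σw_i=1.0000  μᵀw=0.1710
σ²=wᵀΣw=λ₁·μ_p+λ₂ = 0.331406·0.171 + -0.030535 = 0.026135 ≈ 0.0261


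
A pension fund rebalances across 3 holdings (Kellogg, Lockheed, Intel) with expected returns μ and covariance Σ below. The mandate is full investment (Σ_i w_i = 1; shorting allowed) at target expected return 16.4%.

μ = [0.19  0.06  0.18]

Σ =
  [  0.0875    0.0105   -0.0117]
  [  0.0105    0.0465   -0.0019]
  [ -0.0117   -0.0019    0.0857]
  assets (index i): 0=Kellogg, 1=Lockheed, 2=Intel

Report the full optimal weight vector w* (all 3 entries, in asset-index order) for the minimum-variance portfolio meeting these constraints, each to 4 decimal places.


g=Σ⁻¹μ = [2.3967  0.8491  2.4464]
h=Σ⁻¹𝟙 = [10.8937  19.6008  13.5904]
a=μᵀg=0.946657  b=𝟙ᵀg=5.692126  c=𝟙ᵀh=44.084927  D=ac−b²=9.333000
λ₁=(c·0.164−b)/D = (44.084927·0.164−5.692126)/9.333000 = 0.164770
λ₂=(a−b·0.164)/D = (0.946657−5.692126·0.164)/9.333000 = 0.001409
w* = 0.164770·g + 0.001409·h:
  w_0 = 0.164770·2.3967 + 0.001409·10.8937 = 0.4102  (Kellogg)
  w_1 = 0.164770·0.8491 + 0.001409·19.6008 = 0.1675  (Lockheed)
  w_2 = 0.164770·2.4464 + 0.001409·13.5904 = 0.4222  (Intel)
Σw_i=1.0000  μᵀw=0.1640
σ²=wᵀΣw=λ₁·μ_p+λ₂ = 0.164770·0.164 + 0.001409 = 0.028431 ≈ 0.0284

0.4102  0.1675  0.4222


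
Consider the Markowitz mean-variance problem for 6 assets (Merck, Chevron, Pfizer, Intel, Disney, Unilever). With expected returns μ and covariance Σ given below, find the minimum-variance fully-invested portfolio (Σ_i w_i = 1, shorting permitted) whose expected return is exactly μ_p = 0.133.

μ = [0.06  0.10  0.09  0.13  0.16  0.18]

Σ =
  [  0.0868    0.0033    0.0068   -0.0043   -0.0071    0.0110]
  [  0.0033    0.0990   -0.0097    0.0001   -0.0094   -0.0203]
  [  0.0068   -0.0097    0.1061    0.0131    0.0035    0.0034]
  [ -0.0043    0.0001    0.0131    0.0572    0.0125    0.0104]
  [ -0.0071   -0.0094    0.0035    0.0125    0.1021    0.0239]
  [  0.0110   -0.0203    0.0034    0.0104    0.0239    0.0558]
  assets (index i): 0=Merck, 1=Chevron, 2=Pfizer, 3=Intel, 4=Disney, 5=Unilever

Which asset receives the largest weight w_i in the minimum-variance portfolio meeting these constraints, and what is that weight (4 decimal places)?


Unilever (0.3263)

p=Σ⁻¹μ = [0.3023  1.7942  0.6942  1.3782  0.8190  3.1690]
q=Σ⁻¹𝟙 = [9.4586  14.4007  7.9263  12.0905  6.3147  15.8544]
a=μᵀp=1.140655  b=𝟙ᵀp=8.156858  c=𝟙ᵀq=66.045123  D=ac−b²=8.800393
λ₁=(c·0.133−b)/D = (66.045123·0.133−8.156858)/8.800393 = 0.071263
λ₂=(a−b·0.133)/D = (1.140655−8.156858·0.133)/8.800393 = 0.006340
w* = 0.071263·p + 0.006340·q:
  w_0 = 0.071263·0.3023 + 0.006340·9.4586 = 0.0815  (Merck)
  w_1 = 0.071263·1.7942 + 0.006340·14.4007 = 0.2192  (Chevron)
  w_2 = 0.071263·0.6942 + 0.006340·7.9263 = 0.0997  (Pfizer)
  w_3 = 0.071263·1.3782 + 0.006340·12.0905 = 0.1749  (Intel)
  w_4 = 0.071263·0.8190 + 0.006340·6.3147 = 0.0984  (Disney)
  w_5 = 0.071263·3.1690 + 0.006340·15.8544 = 0.3263  (Unilever)
Σw_i=1.0000  μᵀw=0.1330
σ²=wᵀΣw=λ₁·μ_p+λ₂ = 0.071263·0.133 + 0.006340 = 0.015818 ≈ 0.0158


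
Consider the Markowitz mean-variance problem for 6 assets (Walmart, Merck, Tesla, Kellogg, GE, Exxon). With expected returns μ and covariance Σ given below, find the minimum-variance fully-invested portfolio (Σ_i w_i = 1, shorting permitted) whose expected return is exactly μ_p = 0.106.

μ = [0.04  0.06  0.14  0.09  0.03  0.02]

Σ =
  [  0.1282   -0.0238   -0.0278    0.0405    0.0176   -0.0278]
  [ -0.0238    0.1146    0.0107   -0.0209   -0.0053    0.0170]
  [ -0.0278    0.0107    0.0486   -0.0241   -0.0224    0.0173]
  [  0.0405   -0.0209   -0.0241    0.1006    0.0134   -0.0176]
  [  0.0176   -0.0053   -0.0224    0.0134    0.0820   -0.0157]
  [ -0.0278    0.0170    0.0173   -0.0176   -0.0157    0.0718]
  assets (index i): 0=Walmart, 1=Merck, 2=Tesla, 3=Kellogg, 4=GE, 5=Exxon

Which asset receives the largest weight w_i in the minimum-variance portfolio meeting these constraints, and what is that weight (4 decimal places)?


Tesla (0.5546)

p=Σ⁻¹μ = [0.7174  0.6083  4.5444  1.6566  1.2200  -0.0098]
q=Σ⁻¹𝟙 = [13.4667  9.3996  37.7513  15.5790  20.7772  16.1821]
a=μᵀp=0.886908  b=𝟙ᵀp=8.736888  c=𝟙ᵀq=113.155899  D=ac−b²=24.025699
λ₁=(c·0.106−b)/D = (113.155899·0.106−8.736888)/24.025699 = 0.135590
λ₂=(a−b·0.106)/D = (0.886908−8.736888·0.106)/24.025699 = -0.001632
w* = 0.135590·p + -0.001632·q:
  w_0 = 0.135590·0.7174 + -0.001632·13.4667 = 0.0753  (Walmart)
  w_1 = 0.135590·0.6083 + -0.001632·9.3996 = 0.0671  (Merck)
  w_2 = 0.135590·4.5444 + -0.001632·37.7513 = 0.5546  (Tesla)
  w_3 = 0.135590·1.6566 + -0.001632·15.5790 = 0.1992  (Kellogg)
  w_4 = 0.135590·1.2200 + -0.001632·20.7772 = 0.1315  (GE)
  w_5 = 0.135590·-0.0098 + -0.001632·16.1821 = -0.0277  (Exxon)
Σw_i=1.0000  μᵀw=0.1060
σ²=wᵀΣw=λ₁·μ_p+λ₂ = 0.135590·0.106 + -0.001632 = 0.012741 ≈ 0.0127


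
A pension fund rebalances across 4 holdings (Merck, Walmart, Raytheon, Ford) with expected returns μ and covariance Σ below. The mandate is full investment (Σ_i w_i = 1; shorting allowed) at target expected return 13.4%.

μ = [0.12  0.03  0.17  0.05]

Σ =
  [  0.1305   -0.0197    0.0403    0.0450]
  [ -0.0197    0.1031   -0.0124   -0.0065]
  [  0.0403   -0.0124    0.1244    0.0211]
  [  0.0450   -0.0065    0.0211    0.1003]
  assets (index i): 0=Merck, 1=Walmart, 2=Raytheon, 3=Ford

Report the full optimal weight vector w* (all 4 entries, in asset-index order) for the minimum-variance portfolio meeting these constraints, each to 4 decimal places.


0.2816  0.1996  0.5690  -0.0502

u=Σ⁻¹μ = [0.6285  0.5575  1.2192  -0.0038]
v=Σ⁻¹𝟙 = [5.0207  11.8769  6.3842  7.1442]
a=μᵀu=0.299213  b=𝟙ᵀu=2.401319  c=𝟙ᵀv=30.426019  D=ac−b²=3.337524
λ₁=(c·0.134−b)/D = (30.426019·0.134−2.401319)/3.337524 = 0.502099
λ₂=(a−b·0.134)/D = (0.299213−2.401319·0.134)/3.337524 = -0.006761
w* = 0.502099·u + -0.006761·v:
  w_0 = 0.502099·0.6285 + -0.006761·5.0207 = 0.2816  (Merck)
  w_1 = 0.502099·0.5575 + -0.006761·11.8769 = 0.1996  (Walmart)
  w_2 = 0.502099·1.2192 + -0.006761·6.3842 = 0.5690  (Raytheon)
  w_3 = 0.502099·-0.0038 + -0.006761·7.1442 = -0.0502  (Ford)
Σw_i=1.0000  μᵀw=0.1340
σ²=wᵀΣw=λ₁·μ_p+λ₂ = 0.502099·0.134 + -0.006761 = 0.060521 ≈ 0.0605


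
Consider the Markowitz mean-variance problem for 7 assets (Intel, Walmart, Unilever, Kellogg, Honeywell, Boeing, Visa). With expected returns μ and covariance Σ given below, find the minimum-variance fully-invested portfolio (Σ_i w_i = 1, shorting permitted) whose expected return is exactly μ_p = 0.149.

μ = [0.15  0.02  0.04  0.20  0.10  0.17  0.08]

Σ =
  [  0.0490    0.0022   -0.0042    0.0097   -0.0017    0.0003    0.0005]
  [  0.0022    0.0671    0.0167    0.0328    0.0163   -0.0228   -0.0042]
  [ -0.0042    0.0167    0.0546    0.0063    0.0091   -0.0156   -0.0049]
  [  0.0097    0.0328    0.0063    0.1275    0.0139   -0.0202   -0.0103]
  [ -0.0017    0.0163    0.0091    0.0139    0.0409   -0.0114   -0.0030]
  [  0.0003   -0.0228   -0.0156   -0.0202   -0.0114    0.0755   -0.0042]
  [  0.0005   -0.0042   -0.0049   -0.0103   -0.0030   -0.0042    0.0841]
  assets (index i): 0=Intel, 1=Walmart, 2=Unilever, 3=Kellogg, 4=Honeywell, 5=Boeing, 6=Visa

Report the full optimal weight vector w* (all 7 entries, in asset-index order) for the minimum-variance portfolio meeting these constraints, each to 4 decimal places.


x=Σ⁻¹μ = [2.9341  -0.4821  1.5272  1.7370  2.8834  3.3926  1.4837]
y=Σ⁻¹𝟙 = [21.1418  10.7202  21.2658  5.4516  23.1000  26.6491  16.3619]
a=μᵀx=1.822734  b=𝟙ᵀx=13.475913  c=𝟙ᵀy=124.690331  D=ac−b²=45.677052
λ₁=(c·0.149−b)/D = (124.690331·0.149−13.475913)/45.677052 = 0.111718
λ₂=(a−b·0.149)/D = (1.822734−13.475913·0.149)/45.677052 = -0.004054
w* = 0.111718·x + -0.004054·y:
  w_0 = 0.111718·2.9341 + -0.004054·21.1418 = 0.2421  (Intel)
  w_1 = 0.111718·-0.4821 + -0.004054·10.7202 = -0.0973  (Walmart)
  w_2 = 0.111718·1.5272 + -0.004054·21.2658 = 0.0844  (Unilever)
  w_3 = 0.111718·1.7370 + -0.004054·5.4516 = 0.1720  (Kellogg)
  w_4 = 0.111718·2.8834 + -0.004054·23.1000 = 0.2285  (Honeywell)
  w_5 = 0.111718·3.3926 + -0.004054·26.6491 = 0.2710  (Boeing)
  w_6 = 0.111718·1.4837 + -0.004054·16.3619 = 0.0994  (Visa)
Σw_i=1.0000  μᵀw=0.1490
σ²=wᵀΣw=λ₁·μ_p+λ₂ = 0.111718·0.149 + -0.004054 = 0.012592 ≈ 0.0126

0.2421  -0.0973  0.0844  0.1720  0.2285  0.2710  0.0994


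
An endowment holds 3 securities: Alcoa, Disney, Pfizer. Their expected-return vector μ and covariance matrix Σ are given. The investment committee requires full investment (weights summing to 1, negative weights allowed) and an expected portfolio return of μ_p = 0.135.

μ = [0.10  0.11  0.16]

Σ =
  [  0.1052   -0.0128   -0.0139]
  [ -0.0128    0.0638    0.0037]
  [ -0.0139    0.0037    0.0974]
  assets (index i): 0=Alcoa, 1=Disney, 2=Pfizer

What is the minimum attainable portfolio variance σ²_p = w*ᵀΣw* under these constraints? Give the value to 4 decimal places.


0.0336

g=Σ⁻¹μ = [1.4166  1.9056  1.7725]
h=Σ⁻¹𝟙 = [13.1696  17.6506  11.4759]
a=μᵀg=0.634872  b=𝟙ᵀg=5.094670  c=𝟙ᵀh=42.296113  D=ac−b²=0.896953
λ₁=(c·0.135−b)/D = (42.296113·0.135−5.094670)/0.896953 = 0.685995
λ₂=(a−b·0.135)/D = (0.634872−5.094670·0.135)/0.896953 = -0.058987
w* = 0.685995·g + -0.058987·h:
  w_0 = 0.685995·1.4166 + -0.058987·13.1696 = 0.1950  (Alcoa)
  w_1 = 0.685995·1.9056 + -0.058987·17.6506 = 0.2660  (Disney)
  w_2 = 0.685995·1.7725 + -0.058987·11.4759 = 0.5390  (Pfizer)
Σw_i=1.0000  μᵀw=0.1350
σ²=wᵀΣw=λ₁·μ_p+λ₂ = 0.685995·0.135 + -0.058987 = 0.033622 ≈ 0.0336


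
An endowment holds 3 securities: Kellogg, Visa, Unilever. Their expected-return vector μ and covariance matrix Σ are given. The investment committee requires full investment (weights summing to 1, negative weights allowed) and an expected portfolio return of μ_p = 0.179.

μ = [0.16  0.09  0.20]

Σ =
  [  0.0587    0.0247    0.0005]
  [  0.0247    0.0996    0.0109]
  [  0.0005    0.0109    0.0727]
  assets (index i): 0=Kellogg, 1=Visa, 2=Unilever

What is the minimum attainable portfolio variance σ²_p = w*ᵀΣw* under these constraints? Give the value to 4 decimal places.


x=Σ⁻¹μ = [2.7337  -0.0746  2.7434]
y=Σ⁻¹𝟙 = [14.8447  4.9458  12.9115]
a=μᵀx=0.979368  b=𝟙ᵀx=5.402578  c=𝟙ᵀy=32.702012  D=ac−b²=2.839458
λ₁=(c·0.179−b)/D = (32.702012·0.179−5.402578)/2.839458 = 0.158862
λ₂=(a−b·0.179)/D = (0.979368−5.402578·0.179)/2.839458 = 0.004334
w* = 0.158862·x + 0.004334·y:
  w_0 = 0.158862·2.7337 + 0.004334·14.8447 = 0.4986  (Kellogg)
  w_1 = 0.158862·-0.0746 + 0.004334·4.9458 = 0.0096  (Visa)
  w_2 = 0.158862·2.7434 + 0.004334·12.9115 = 0.4918  (Unilever)
Σw_i=1.0000  μᵀw=0.1790
σ²=wᵀΣw=λ₁·μ_p+λ₂ = 0.158862·0.179 + 0.004334 = 0.032770 ≈ 0.0328

0.0328


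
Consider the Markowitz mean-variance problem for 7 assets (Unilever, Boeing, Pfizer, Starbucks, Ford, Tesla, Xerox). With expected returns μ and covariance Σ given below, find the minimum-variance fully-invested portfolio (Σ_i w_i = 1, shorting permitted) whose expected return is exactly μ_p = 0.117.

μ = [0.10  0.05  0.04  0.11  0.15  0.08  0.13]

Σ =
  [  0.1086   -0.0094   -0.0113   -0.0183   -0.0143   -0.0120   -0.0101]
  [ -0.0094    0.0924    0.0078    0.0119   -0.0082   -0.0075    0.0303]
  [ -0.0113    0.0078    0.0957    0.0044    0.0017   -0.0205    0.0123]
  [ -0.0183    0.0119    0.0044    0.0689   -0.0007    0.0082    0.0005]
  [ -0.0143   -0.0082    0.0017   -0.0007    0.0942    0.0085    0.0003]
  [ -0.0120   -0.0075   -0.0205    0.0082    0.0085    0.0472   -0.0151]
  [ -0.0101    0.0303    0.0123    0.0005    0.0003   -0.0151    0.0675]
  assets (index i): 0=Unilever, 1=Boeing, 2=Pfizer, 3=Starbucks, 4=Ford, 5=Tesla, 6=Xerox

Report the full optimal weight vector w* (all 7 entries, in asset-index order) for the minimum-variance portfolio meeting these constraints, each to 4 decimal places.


0.1829  -0.0539  0.0193  0.1836  0.1791  0.2000  0.2891

u=Σ⁻¹μ = [2.0814  -0.0638  0.8160  1.7669  1.6361  2.8409  2.7325]
v=Σ⁻¹𝟙 = [21.2338  7.3252  16.9744  13.3466  10.8521  37.1761  19.7801]
a=μᵀu=1.259868  b=𝟙ᵀu=11.810046  c=𝟙ᵀv=126.688166  D=ac−b²=20.133223
λ₁=(c·0.117−b)/D = (126.688166·0.117−11.810046)/20.133223 = 0.149627
λ₂=(a−b·0.117)/D = (1.259868−11.810046·0.117)/20.133223 = -0.006055
w* = 0.149627·u + -0.006055·v:
  w_0 = 0.149627·2.0814 + -0.006055·21.2338 = 0.1829  (Unilever)
  w_1 = 0.149627·-0.0638 + -0.006055·7.3252 = -0.0539  (Boeing)
  w_2 = 0.149627·0.8160 + -0.006055·16.9744 = 0.0193  (Pfizer)
  w_3 = 0.149627·1.7669 + -0.006055·13.3466 = 0.1836  (Starbucks)
  w_4 = 0.149627·1.6361 + -0.006055·10.8521 = 0.1791  (Ford)
  w_5 = 0.149627·2.8409 + -0.006055·37.1761 = 0.2000  (Tesla)
  w_6 = 0.149627·2.7325 + -0.006055·19.7801 = 0.2891  (Xerox)
Σw_i=1.0000  μᵀw=0.1170
σ²=wᵀΣw=λ₁·μ_p+λ₂ = 0.149627·0.117 + -0.006055 = 0.011451 ≈ 0.0115


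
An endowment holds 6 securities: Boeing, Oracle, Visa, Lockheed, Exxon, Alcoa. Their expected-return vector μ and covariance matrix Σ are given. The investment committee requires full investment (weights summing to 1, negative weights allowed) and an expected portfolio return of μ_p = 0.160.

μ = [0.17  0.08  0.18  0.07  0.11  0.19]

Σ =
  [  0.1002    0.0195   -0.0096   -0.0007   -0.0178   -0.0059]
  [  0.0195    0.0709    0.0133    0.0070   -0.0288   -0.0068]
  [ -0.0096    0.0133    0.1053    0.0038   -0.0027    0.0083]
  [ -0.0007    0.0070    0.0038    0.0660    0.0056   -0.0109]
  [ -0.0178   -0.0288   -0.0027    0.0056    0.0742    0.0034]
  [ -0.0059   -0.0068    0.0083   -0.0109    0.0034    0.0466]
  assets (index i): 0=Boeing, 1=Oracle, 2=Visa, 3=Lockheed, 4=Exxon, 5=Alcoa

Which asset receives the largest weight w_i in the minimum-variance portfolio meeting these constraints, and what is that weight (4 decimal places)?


g=Σ⁻¹μ = [2.2260  1.5007  1.3790  1.3882  2.3388  4.4865]
h=Σ⁻¹𝟙 = [12.3300  19.4911  6.0484  15.4420  21.8265  26.8067]
a=μᵀg=1.953583  b=𝟙ᵀg=13.319238  c=𝟙ᵀh=101.944781  D=ac−b²=21.755519
λ₁=(c·0.160−b)/D = (101.944781·0.160−13.319238)/21.755519 = 0.137525
λ₂=(a−b·0.160)/D = (1.953583−13.319238·0.160)/21.755519 = -0.008159
w* = 0.137525·g + -0.008159·h:
  w_0 = 0.137525·2.2260 + -0.008159·12.3300 = 0.2055  (Boeing)
  w_1 = 0.137525·1.5007 + -0.008159·19.4911 = 0.0474  (Oracle)
  w_2 = 0.137525·1.3790 + -0.008159·6.0484 = 0.1403  (Visa)
  w_3 = 0.137525·1.3882 + -0.008159·15.4420 = 0.0649  (Lockheed)
  w_4 = 0.137525·2.3388 + -0.008159·21.8265 = 0.1436  (Exxon)
  w_5 = 0.137525·4.4865 + -0.008159·26.8067 = 0.3983  (Alcoa)
Σw_i=1.0000  μᵀw=0.1600
σ²=wᵀΣw=λ₁·μ_p+λ₂ = 0.137525·0.160 + -0.008159 = 0.013845 ≈ 0.0138

Alcoa (0.3983)


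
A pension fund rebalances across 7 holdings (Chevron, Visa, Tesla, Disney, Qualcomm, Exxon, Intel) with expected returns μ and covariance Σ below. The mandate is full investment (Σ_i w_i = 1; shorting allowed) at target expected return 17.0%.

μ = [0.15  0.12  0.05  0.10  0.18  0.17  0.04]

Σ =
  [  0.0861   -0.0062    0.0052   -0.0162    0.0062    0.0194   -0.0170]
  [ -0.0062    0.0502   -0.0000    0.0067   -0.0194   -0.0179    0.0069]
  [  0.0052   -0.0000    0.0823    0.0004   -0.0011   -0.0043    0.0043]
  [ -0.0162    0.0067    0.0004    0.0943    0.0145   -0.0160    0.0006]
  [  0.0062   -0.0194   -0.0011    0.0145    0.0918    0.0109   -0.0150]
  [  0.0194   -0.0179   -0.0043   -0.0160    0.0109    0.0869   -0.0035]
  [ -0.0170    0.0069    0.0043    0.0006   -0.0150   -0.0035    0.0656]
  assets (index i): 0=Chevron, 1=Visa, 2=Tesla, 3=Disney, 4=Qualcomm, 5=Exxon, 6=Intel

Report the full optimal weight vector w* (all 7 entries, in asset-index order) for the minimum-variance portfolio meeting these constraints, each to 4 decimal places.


u=Σ⁻¹μ = [1.7429  4.0884  0.5828  1.0829  2.4688  2.3792  1.2747]
v=Σ⁻¹𝟙 = [14.2864  29.2542  11.2095  11.0462  15.8166  15.7336  19.4894]
a=μᵀu=1.789319  b=𝟙ᵀu=13.619825  c=𝟙ᵀv=116.835811  D=ac−b²=23.556936
λ₁=(c·0.170−b)/D = (116.835811·0.170−13.619825)/23.556936 = 0.264986
λ₂=(a−b·0.170)/D = (1.789319−13.619825·0.170)/23.556936 = -0.022331
w* = 0.264986·u + -0.022331·v:
  w_0 = 0.264986·1.7429 + -0.022331·14.2864 = 0.1428  (Chevron)
  w_1 = 0.264986·4.0884 + -0.022331·29.2542 = 0.4301  (Visa)
  w_2 = 0.264986·0.5828 + -0.022331·11.2095 = -0.0959  (Tesla)
  w_3 = 0.264986·1.0829 + -0.022331·11.0462 = 0.0403  (Disney)
  w_4 = 0.264986·2.4688 + -0.022331·15.8166 = 0.3010  (Qualcomm)
  w_5 = 0.264986·2.3792 + -0.022331·15.7336 = 0.2791  (Exxon)
  w_6 = 0.264986·1.2747 + -0.022331·19.4894 = -0.0974  (Intel)
Σw_i=1.0000  μᵀw=0.1700
σ²=wᵀΣw=λ₁·μ_p+λ₂ = 0.264986·0.170 + -0.022331 = 0.022717 ≈ 0.0227

0.1428  0.4301  -0.0959  0.0403  0.3010  0.2791  -0.0974


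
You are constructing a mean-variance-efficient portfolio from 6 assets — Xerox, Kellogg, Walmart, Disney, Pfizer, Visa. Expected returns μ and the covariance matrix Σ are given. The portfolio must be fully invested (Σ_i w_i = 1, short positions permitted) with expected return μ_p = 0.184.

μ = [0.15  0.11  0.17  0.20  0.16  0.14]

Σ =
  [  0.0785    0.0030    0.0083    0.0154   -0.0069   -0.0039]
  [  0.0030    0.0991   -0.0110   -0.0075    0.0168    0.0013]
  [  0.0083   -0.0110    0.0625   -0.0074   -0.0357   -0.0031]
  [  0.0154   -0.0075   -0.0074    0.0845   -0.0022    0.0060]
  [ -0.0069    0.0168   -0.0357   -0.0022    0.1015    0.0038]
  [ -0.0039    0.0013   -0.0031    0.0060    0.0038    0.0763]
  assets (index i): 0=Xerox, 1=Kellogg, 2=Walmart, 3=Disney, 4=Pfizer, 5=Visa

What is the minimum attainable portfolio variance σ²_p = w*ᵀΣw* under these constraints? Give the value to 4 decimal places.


g=Σ⁻¹μ = [1.1752  1.2675  5.0184  2.6669  3.2054  1.7079]
h=Σ⁻¹𝟙 = [8.8478  10.7598  29.7561  13.3825  18.9575  12.5875]
a=μᵀg=2.454171  b=𝟙ᵀg=15.041228  c=𝟙ᵀh=94.291163  D=ac−b²=5.168102
λ₁=(c·0.184−b)/D = (94.291163·0.184−15.041228)/5.168102 = 0.446652
λ₂=(a−b·0.184)/D = (2.454171−15.041228·0.184)/5.168102 = -0.060644
w* = 0.446652·g + -0.060644·h:
  w_0 = 0.446652·1.1752 + -0.060644·8.8478 = -0.0117  (Xerox)
  w_1 = 0.446652·1.2675 + -0.060644·10.7598 = -0.0864  (Kellogg)
  w_2 = 0.446652·5.0184 + -0.060644·29.7561 = 0.4370  (Walmart)
  w_3 = 0.446652·2.6669 + -0.060644·13.3825 = 0.3796  (Disney)
  w_4 = 0.446652·3.2054 + -0.060644·18.9575 = 0.2820  (Pfizer)
  w_5 = 0.446652·1.7079 + -0.060644·12.5875 = -0.0005  (Visa)
Σw_i=1.0000  μᵀw=0.1840
σ²=wᵀΣw=λ₁·μ_p+λ₂ = 0.446652·0.184 + -0.060644 = 0.021540 ≈ 0.0215

0.0215


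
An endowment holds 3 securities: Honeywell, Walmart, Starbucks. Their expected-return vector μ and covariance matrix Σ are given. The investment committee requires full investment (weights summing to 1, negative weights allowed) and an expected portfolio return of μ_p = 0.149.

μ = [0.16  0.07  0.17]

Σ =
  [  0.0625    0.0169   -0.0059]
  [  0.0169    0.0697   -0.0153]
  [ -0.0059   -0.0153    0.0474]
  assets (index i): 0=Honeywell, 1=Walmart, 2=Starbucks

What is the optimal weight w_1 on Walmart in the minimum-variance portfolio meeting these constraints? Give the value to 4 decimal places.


0.1797

u=Σ⁻¹μ = [2.6117  1.3235  4.3388]
v=Σ⁻¹𝟙 = [14.0356  17.1756  28.3881]
a=μᵀu=1.248109  b=𝟙ᵀu=8.273957  c=𝟙ᵀv=59.599230  D=ac−b²=5.927991
λ₁=(c·0.149−b)/D = (59.599230·0.149−8.273957)/5.927991 = 0.102282
λ₂=(a−b·0.149)/D = (1.248109−8.273957·0.149)/5.927991 = 0.002579
w* = 0.102282·u + 0.002579·v:
  w_0 = 0.102282·2.6117 + 0.002579·14.0356 = 0.3033  (Honeywell)
  w_1 = 0.102282·1.3235 + 0.002579·17.1756 = 0.1797  (Walmart)
  w_2 = 0.102282·4.3388 + 0.002579·28.3881 = 0.5170  (Starbucks)
Σw_i=1.0000  μᵀw=0.1490
σ²=wᵀΣw=λ₁·μ_p+λ₂ = 0.102282·0.149 + 0.002579 = 0.017819 ≈ 0.0178


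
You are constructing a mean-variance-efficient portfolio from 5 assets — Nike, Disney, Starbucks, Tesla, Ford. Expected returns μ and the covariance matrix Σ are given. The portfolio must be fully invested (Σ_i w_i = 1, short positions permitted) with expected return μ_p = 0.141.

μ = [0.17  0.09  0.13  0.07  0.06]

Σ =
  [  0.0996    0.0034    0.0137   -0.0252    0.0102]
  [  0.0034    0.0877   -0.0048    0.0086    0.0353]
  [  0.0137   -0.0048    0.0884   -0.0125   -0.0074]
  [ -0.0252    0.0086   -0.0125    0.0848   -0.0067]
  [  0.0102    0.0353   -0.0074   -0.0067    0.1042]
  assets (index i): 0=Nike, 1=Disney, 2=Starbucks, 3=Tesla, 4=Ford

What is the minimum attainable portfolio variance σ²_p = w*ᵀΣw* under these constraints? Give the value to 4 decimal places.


0.0349

g=Σ⁻¹μ = [1.8325  0.7450  1.4738  1.5392  0.3477]
h=Σ⁻¹𝟙 = [11.5082  6.6778  12.9985  17.1015  8.2309]
a=μᵀg=0.698772  b=𝟙ᵀg=5.938161  c=𝟙ᵀh=56.516895  D=ac−b²=4.230648
λ₁=(c·0.141−b)/D = (56.516895·0.141−5.938161)/4.230648 = 0.480002
λ₂=(a−b·0.141)/D = (0.698772−5.938161·0.141)/4.230648 = -0.032739
w* = 0.480002·g + -0.032739·h:
  w_0 = 0.480002·1.8325 + -0.032739·11.5082 = 0.5028  (Nike)
  w_1 = 0.480002·0.7450 + -0.032739·6.6778 = 0.1390  (Disney)
  w_2 = 0.480002·1.4738 + -0.032739·12.9985 = 0.2819  (Starbucks)
  w_3 = 0.480002·1.5392 + -0.032739·17.1015 = 0.1789  (Tesla)
  w_4 = 0.480002·0.3477 + -0.032739·8.2309 = -0.1026  (Ford)
Σw_i=1.0000  μᵀw=0.1410
σ²=wᵀΣw=λ₁·μ_p+λ₂ = 0.480002·0.141 + -0.032739 = 0.034941 ≈ 0.0349


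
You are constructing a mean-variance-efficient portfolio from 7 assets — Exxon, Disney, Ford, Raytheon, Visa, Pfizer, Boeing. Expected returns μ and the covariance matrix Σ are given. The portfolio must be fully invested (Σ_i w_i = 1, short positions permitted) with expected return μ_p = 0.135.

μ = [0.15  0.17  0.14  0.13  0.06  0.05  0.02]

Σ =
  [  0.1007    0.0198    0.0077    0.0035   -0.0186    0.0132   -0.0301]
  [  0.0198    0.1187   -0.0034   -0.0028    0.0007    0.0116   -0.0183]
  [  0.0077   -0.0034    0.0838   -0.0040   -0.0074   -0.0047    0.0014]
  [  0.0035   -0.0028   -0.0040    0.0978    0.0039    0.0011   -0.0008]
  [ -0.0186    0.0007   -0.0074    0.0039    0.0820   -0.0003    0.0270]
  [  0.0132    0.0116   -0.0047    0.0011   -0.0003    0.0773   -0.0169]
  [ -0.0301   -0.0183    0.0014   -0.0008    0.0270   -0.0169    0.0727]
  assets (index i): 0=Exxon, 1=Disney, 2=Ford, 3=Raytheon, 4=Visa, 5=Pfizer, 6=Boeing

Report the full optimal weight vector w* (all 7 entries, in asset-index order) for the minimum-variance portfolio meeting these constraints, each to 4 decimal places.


g=Σ⁻¹μ = [1.4223  1.3786  1.7434  1.3596  0.8039  0.5081  1.0119]
h=Σ⁻¹𝟙 = [12.9540  8.6682  12.8257  10.1934  8.7583  14.7589  21.3438]
a=μᵀg=0.962399  b=𝟙ᵀg=8.227765  c=𝟙ᵀh=89.502357  D=ac−b²=18.440869
λ₁=(c·0.135−b)/D = (89.502357·0.135−8.227765)/18.440869 = 0.209049
λ₂=(a−b·0.135)/D = (0.962399−8.227765·0.135)/18.440869 = -0.008045
w* = 0.209049·g + -0.008045·h:
  w_0 = 0.209049·1.4223 + -0.008045·12.9540 = 0.1931  (Exxon)
  w_1 = 0.209049·1.3786 + -0.008045·8.6682 = 0.2185  (Disney)
  w_2 = 0.209049·1.7434 + -0.008045·12.8257 = 0.2613  (Ford)
  w_3 = 0.209049·1.3596 + -0.008045·10.1934 = 0.2022  (Raytheon)
  w_4 = 0.209049·0.8039 + -0.008045·8.7583 = 0.0976  (Visa)
  w_5 = 0.209049·0.5081 + -0.008045·14.7589 = -0.0125  (Pfizer)
  w_6 = 0.209049·1.0119 + -0.008045·21.3438 = 0.0398  (Boeing)
Σw_i=1.0000  μᵀw=0.1350
σ²=wᵀΣw=λ₁·μ_p+λ₂ = 0.209049·0.135 + -0.008045 = 0.020177 ≈ 0.0202

0.1931  0.2185  0.2613  0.2022  0.0976  -0.0125  0.0398


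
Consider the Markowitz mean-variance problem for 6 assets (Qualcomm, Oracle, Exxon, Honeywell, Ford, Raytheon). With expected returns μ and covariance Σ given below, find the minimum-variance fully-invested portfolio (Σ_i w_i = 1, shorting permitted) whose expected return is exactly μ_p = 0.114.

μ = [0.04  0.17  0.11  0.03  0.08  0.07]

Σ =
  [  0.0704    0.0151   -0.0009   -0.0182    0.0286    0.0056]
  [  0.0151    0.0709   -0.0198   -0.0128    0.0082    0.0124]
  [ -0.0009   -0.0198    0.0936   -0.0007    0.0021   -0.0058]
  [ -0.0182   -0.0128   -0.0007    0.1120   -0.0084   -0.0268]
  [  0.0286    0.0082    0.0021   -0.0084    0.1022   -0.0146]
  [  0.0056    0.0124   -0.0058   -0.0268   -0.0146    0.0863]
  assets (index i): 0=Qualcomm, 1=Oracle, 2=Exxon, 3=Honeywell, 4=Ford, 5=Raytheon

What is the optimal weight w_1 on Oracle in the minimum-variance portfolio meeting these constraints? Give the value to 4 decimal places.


u=Σ⁻¹μ = [-0.1863  2.8485  1.8229  0.8557  0.7725  0.9329]
v=Σ⁻¹𝟙 = [10.5597  15.1701  14.9460  17.1201  9.0811  16.5799]
a=μᵀu=0.830072  b=𝟙ᵀu=7.046054  c=𝟙ᵀv=83.456897  D=ac−b²=19.628357
λ₁=(c·0.114−b)/D = (83.456897·0.114−7.046054)/19.628357 = 0.125738
λ₂=(a−b·0.114)/D = (0.830072−7.046054·0.114)/19.628357 = 0.001366
w* = 0.125738·u + 0.001366·v:
  w_0 = 0.125738·-0.1863 + 0.001366·10.5597 = -0.0090  (Qualcomm)
  w_1 = 0.125738·2.8485 + 0.001366·15.1701 = 0.3789  (Oracle)
  w_2 = 0.125738·1.8229 + 0.001366·14.9460 = 0.2496  (Exxon)
  w_3 = 0.125738·0.8557 + 0.001366·17.1201 = 0.1310  (Honeywell)
  w_4 = 0.125738·0.7725 + 0.001366·9.0811 = 0.1095  (Ford)
  w_5 = 0.125738·0.9329 + 0.001366·16.5799 = 0.1400  (Raytheon)
Σw_i=1.0000  μᵀw=0.1140
σ²=wᵀΣw=λ₁·μ_p+λ₂ = 0.125738·0.114 + 0.001366 = 0.015701 ≈ 0.0157

0.3789


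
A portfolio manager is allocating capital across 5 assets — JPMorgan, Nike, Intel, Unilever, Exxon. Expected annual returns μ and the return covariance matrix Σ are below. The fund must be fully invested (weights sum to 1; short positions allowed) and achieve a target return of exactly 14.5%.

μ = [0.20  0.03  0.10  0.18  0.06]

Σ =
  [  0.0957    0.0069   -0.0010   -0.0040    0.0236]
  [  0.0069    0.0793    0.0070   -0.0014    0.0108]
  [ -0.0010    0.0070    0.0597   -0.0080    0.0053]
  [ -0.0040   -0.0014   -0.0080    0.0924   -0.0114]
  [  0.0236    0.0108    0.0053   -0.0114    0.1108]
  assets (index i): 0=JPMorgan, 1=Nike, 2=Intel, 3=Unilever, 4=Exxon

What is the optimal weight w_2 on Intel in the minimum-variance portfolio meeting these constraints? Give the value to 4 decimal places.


0.3015

u=Σ⁻¹μ = [2.1490  0.0258  1.9890  2.2404  0.2166]
v=Σ⁻¹𝟙 = [8.8254  9.6579  16.9930  13.6607  6.7968]
a=μᵀu=1.045748  b=𝟙ᵀu=6.620857  c=𝟙ᵀv=55.933849  D=ac−b²=14.656945
λ₁=(c·0.145−b)/D = (55.933849·0.145−6.620857)/14.656945 = 0.101628
λ₂=(a−b·0.145)/D = (1.045748−6.620857·0.145)/14.656945 = 0.005849
w* = 0.101628·u + 0.005849·v:
  w_0 = 0.101628·2.1490 + 0.005849·8.8254 = 0.2700  (JPMorgan)
  w_1 = 0.101628·0.0258 + 0.005849·9.6579 = 0.0591  (Nike)
  w_2 = 0.101628·1.9890 + 0.005849·16.9930 = 0.3015  (Intel)
  w_3 = 0.101628·2.2404 + 0.005849·13.6607 = 0.3076  (Unilever)
  w_4 = 0.101628·0.2166 + 0.005849·6.7968 = 0.0618  (Exxon)
Σw_i=1.0000  μᵀw=0.1450
σ²=wᵀΣw=λ₁·μ_p+λ₂ = 0.101628·0.145 + 0.005849 = 0.020585 ≈ 0.0206


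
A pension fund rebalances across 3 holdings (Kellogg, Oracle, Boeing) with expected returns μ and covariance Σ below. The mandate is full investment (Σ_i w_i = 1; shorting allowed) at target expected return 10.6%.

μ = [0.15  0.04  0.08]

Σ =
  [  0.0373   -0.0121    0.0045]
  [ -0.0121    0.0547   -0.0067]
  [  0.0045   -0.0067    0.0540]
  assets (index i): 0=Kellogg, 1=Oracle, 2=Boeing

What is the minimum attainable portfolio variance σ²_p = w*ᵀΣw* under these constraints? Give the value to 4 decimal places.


0.0133

u=Σ⁻¹μ = [4.4708  1.8847  1.3428]
v=Σ⁻¹𝟙 = [33.5975  28.0654  19.2009]
a=μᵀu=0.853436  b=𝟙ᵀu=7.698314  c=𝟙ᵀv=80.863789  D=ac−b²=9.748034
λ₁=(c·0.106−b)/D = (80.863789·0.106−7.698314)/9.748034 = 0.089582
λ₂=(a−b·0.106)/D = (0.853436−7.698314·0.106)/9.748034 = 0.003838
w* = 0.089582·u + 0.003838·v:
  w_0 = 0.089582·4.4708 + 0.003838·33.5975 = 0.5295  (Kellogg)
  w_1 = 0.089582·1.8847 + 0.003838·28.0654 = 0.2766  (Oracle)
  w_2 = 0.089582·1.3428 + 0.003838·19.2009 = 0.1940  (Boeing)
Σw_i=1.0000  μᵀw=0.1060
σ²=wᵀΣw=λ₁·μ_p+λ₂ = 0.089582·0.106 + 0.003838 = 0.013334 ≈ 0.0133


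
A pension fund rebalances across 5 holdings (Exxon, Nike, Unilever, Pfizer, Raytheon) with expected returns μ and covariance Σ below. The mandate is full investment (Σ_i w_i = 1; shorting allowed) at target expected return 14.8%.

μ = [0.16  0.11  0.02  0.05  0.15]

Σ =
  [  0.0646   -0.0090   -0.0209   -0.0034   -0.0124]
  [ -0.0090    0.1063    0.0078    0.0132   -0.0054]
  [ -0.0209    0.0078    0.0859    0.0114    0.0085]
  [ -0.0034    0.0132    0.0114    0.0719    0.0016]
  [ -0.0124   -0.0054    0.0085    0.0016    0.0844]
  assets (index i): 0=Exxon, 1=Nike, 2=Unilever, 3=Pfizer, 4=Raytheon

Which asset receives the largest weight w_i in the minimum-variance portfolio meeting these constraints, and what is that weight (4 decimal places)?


Exxon (0.4725)

x=Σ⁻¹μ = [3.3292  1.3290  0.6360  0.4573  2.2787]
y=Σ⁻¹𝟙 = [24.7015  9.8830  13.8937  10.7362  14.5070]
a=μᵀx=1.056239  b=𝟙ᵀx=8.030102  c=𝟙ᵀy=73.721391  D=ac−b²=13.384846
λ₁=(c·0.148−b)/D = (73.721391·0.148−8.030102)/13.384846 = 0.215218
λ₂=(a−b·0.148)/D = (1.056239−8.030102·0.148)/13.384846 = -0.009878
w* = 0.215218·x + -0.009878·y:
  w_0 = 0.215218·3.3292 + -0.009878·24.7015 = 0.4725  (Exxon)
  w_1 = 0.215218·1.3290 + -0.009878·9.8830 = 0.1884  (Nike)
  w_2 = 0.215218·0.6360 + -0.009878·13.8937 = -0.0004  (Unilever)
  w_3 = 0.215218·0.4573 + -0.009878·10.7362 = -0.0076  (Pfizer)
  w_4 = 0.215218·2.2787 + -0.009878·14.5070 = 0.3471  (Raytheon)
Σw_i=1.0000  μᵀw=0.1480
σ²=wᵀΣw=λ₁·μ_p+λ₂ = 0.215218·0.148 + -0.009878 = 0.021974 ≈ 0.0220


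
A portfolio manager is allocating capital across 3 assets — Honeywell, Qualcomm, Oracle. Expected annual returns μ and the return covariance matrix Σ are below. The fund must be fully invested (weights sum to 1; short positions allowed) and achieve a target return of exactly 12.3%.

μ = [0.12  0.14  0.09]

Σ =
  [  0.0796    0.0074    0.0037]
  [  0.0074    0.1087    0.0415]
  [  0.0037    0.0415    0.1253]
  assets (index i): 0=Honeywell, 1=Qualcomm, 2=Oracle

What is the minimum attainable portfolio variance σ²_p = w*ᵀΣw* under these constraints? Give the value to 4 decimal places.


0.0438

x=Σ⁻¹μ = [1.3931  1.0699  0.3228]
y=Σ⁻¹𝟙 = [11.7207  6.2811  5.5544]
a=μᵀx=0.346002  b=𝟙ᵀx=2.785740  c=𝟙ᵀy=23.556241  D=ac−b²=0.390173
λ₁=(c·0.123−b)/D = (23.556241·0.123−2.785740)/0.390173 = 0.286227
λ₂=(a−b·0.123)/D = (0.346002−2.785740·0.123)/0.390173 = 0.008603
w* = 0.286227·x + 0.008603·y:
  w_0 = 0.286227·1.3931 + 0.008603·11.7207 = 0.4996  (Honeywell)
  w_1 = 0.286227·1.0699 + 0.008603·6.2811 = 0.3603  (Qualcomm)
  w_2 = 0.286227·0.3228 + 0.008603·5.5544 = 0.1402  (Oracle)
Σw_i=1.0000  μᵀw=0.1230
σ²=wᵀΣw=λ₁·μ_p+λ₂ = 0.286227·0.123 + 0.008603 = 0.043809 ≈ 0.0438


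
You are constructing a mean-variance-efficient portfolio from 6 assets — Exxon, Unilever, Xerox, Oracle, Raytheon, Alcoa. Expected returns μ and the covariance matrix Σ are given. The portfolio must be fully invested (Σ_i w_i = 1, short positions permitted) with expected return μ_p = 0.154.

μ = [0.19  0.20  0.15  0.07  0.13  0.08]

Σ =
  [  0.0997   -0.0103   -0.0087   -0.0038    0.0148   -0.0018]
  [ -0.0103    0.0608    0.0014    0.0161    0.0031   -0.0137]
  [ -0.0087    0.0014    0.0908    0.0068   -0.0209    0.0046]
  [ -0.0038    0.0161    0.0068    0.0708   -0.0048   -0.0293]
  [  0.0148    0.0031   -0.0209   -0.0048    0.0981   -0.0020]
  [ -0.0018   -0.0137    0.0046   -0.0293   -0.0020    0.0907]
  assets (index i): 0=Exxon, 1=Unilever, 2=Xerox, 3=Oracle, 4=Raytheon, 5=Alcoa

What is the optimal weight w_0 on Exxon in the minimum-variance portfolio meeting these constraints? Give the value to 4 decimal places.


u=Σ⁻¹μ = [2.3255  3.7209  1.9778  0.8737  1.3556  1.7020]
v=Σ⁻¹𝟙 = [12.1838  17.1047  12.2382  18.5736  11.7285  19.4888]
a=μᵀu=1.856250  b=𝟙ᵀu=11.955549  c=𝟙ᵀv=91.317578  D=ac−b²=26.573126
λ₁=(c·0.154−b)/D = (91.317578·0.154−11.955549)/26.573126 = 0.079304
λ₂=(a−b·0.154)/D = (1.856250−11.955549·0.154)/26.573126 = 0.000568
w* = 0.079304·u + 0.000568·v:
  w_0 = 0.079304·2.3255 + 0.000568·12.1838 = 0.1913  (Exxon)
  w_1 = 0.079304·3.7209 + 0.000568·17.1047 = 0.3048  (Unilever)
  w_2 = 0.079304·1.9778 + 0.000568·12.2382 = 0.1638  (Xerox)
  w_3 = 0.079304·0.8737 + 0.000568·18.5736 = 0.0798  (Oracle)
  w_4 = 0.079304·1.3556 + 0.000568·11.7285 = 0.1142  (Raytheon)
  w_5 = 0.079304·1.7020 + 0.000568·19.4888 = 0.1461  (Alcoa)
Σw_i=1.0000  μᵀw=0.1540
σ²=wᵀΣw=λ₁·μ_p+λ₂ = 0.079304·0.154 + 0.000568 = 0.012781 ≈ 0.0128

0.1913


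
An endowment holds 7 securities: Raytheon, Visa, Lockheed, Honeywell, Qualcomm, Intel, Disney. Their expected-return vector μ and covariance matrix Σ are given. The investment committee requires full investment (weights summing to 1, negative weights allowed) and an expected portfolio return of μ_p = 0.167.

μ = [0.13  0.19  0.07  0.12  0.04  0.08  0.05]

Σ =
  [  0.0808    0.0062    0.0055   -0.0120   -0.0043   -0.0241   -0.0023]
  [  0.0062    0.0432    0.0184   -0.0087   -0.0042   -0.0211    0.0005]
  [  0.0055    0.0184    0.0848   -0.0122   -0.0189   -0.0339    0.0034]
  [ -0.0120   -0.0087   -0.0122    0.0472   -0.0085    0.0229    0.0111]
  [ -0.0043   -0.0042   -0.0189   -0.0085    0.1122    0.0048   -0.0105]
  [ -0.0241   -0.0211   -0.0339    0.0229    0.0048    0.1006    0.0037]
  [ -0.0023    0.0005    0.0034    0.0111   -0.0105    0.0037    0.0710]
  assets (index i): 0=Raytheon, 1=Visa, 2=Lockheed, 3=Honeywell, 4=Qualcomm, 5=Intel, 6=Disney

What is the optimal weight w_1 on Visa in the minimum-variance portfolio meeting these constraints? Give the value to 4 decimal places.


0.5802

p=Σ⁻¹μ = [2.2986  5.4062  1.0201  3.5811  1.0235  1.9528  0.1815]
q=Σ⁻¹𝟙 = [20.0143  28.7099  19.3335  27.3243  16.2316  19.8838  10.6973]
a=μᵀp=2.033375  b=𝟙ᵀp=15.463835  c=𝟙ᵀq=142.194672  D=ac−b²=50.004869
λ₁=(c·0.167−b)/D = (142.194672·0.167−15.463835)/50.004869 = 0.165637
λ₂=(a−b·0.167)/D = (2.033375−15.463835·0.167)/50.004869 = -0.010981
w* = 0.165637·p + -0.010981·q:
  w_0 = 0.165637·2.2986 + -0.010981·20.0143 = 0.1610  (Raytheon)
  w_1 = 0.165637·5.4062 + -0.010981·28.7099 = 0.5802  (Visa)
  w_2 = 0.165637·1.0201 + -0.010981·19.3335 = -0.0433  (Lockheed)
  w_3 = 0.165637·3.5811 + -0.010981·27.3243 = 0.2931  (Honeywell)
  w_4 = 0.165637·1.0235 + -0.010981·16.2316 = -0.0087  (Qualcomm)
  w_5 = 0.165637·1.9528 + -0.010981·19.8838 = 0.1051  (Intel)
  w_6 = 0.165637·0.1815 + -0.010981·10.6973 = -0.0874  (Disney)
Σw_i=1.0000  μᵀw=0.1670
σ²=wᵀΣw=λ₁·μ_p+λ₂ = 0.165637·0.167 + -0.010981 = 0.016681 ≈ 0.0167


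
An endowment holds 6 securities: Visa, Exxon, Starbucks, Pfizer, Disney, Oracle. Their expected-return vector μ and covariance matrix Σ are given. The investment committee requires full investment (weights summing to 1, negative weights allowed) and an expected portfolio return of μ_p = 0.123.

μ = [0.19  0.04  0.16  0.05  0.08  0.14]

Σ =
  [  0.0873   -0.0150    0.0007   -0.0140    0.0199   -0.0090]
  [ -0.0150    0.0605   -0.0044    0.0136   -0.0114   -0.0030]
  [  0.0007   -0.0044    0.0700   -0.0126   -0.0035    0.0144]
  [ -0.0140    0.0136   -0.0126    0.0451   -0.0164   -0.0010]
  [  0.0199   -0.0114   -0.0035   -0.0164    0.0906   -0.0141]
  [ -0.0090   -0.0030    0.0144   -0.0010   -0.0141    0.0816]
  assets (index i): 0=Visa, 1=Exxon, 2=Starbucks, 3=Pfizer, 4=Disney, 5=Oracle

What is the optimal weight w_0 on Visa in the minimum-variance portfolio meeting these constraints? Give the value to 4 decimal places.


p=Σ⁻¹μ = [2.7063  1.2296  2.5224  2.8126  1.3425  1.8807]
q=Σ⁻¹𝟙 = [17.3029  18.7898  19.3384  34.5077  18.9508  15.1389]
a=μᵀp=1.478310  b=𝟙ᵀp=12.494195  c=𝟙ᵀq=124.028589  D=ac−b²=27.247835
λ₁=(c·0.123−b)/D = (124.028589·0.123−12.494195)/27.247835 = 0.101341
λ₂=(a−b·0.123)/D = (1.478310−12.494195·0.123)/27.247835 = -0.002146
w* = 0.101341·p + -0.002146·q:
  w_0 = 0.101341·2.7063 + -0.002146·17.3029 = 0.2371  (Visa)
  w_1 = 0.101341·1.2296 + -0.002146·18.7898 = 0.0843  (Exxon)
  w_2 = 0.101341·2.5224 + -0.002146·19.3384 = 0.2141  (Starbucks)
  w_3 = 0.101341·2.8126 + -0.002146·34.5077 = 0.2110  (Pfizer)
  w_4 = 0.101341·1.3425 + -0.002146·18.9508 = 0.0954  (Disney)
  w_5 = 0.101341·1.8807 + -0.002146·15.1389 = 0.1581  (Oracle)
Σw_i=1.0000  μᵀw=0.1230
σ²=wᵀΣw=λ₁·μ_p+λ₂ = 0.101341·0.123 + -0.002146 = 0.010319 ≈ 0.0103

0.2371


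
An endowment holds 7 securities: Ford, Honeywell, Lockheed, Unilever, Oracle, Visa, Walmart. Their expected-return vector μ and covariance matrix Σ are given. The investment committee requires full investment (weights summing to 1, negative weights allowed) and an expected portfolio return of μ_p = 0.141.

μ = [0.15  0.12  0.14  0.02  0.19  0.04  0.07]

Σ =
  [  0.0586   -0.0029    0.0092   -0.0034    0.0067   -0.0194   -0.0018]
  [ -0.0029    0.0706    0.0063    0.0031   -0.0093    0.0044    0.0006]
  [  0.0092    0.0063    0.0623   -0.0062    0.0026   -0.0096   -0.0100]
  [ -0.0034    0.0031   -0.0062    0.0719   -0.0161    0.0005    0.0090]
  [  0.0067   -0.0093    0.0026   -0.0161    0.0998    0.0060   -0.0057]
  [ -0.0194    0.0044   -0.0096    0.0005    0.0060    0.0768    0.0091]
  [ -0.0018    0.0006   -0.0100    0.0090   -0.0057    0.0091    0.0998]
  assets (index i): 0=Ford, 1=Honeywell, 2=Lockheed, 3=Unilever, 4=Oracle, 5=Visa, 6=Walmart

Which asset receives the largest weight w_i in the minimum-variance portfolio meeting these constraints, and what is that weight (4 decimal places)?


Ford (0.2584)

u=Σ⁻¹μ = [2.5296  1.7762  1.9953  0.8163  1.9667  1.0443  0.8798]
v=Σ⁻¹𝟙 = [20.7752  13.1038  17.1041  17.0915  11.6517  17.5019  9.5581]
a=μᵀu=1.365280  b=𝟙ᵀu=11.008119  c=𝟙ᵀv=106.786388  D=ac−b²=24.614654
λ₁=(c·0.141−b)/D = (106.786388·0.141−11.008119)/24.614654 = 0.164486
λ₂=(a−b·0.141)/D = (1.365280−11.008119·0.141)/24.614654 = -0.007592
w* = 0.164486·u + -0.007592·v:
  w_0 = 0.164486·2.5296 + -0.007592·20.7752 = 0.2584  (Ford)
  w_1 = 0.164486·1.7762 + -0.007592·13.1038 = 0.1927  (Honeywell)
  w_2 = 0.164486·1.9953 + -0.007592·17.1041 = 0.1984  (Lockheed)
  w_3 = 0.164486·0.8163 + -0.007592·17.0915 = 0.0045  (Unilever)
  w_4 = 0.164486·1.9667 + -0.007592·11.6517 = 0.2350  (Oracle)
  w_5 = 0.164486·1.0443 + -0.007592·17.5019 = 0.0389  (Visa)
  w_6 = 0.164486·0.8798 + -0.007592·9.5581 = 0.0721  (Walmart)
Σw_i=1.0000  μᵀw=0.1410
σ²=wᵀΣw=λ₁·μ_p+λ₂ = 0.164486·0.141 + -0.007592 = 0.015601 ≈ 0.0156
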